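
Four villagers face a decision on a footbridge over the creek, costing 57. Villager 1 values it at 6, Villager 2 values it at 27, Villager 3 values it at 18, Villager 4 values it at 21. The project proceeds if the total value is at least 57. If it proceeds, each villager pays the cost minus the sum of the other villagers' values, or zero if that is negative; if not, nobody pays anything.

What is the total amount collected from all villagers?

Total value 72 ≥ cost 57, so it is built.
Villager 1: others sum to 66; max(0, 57 - 66) = 0.
Villager 2: others sum to 45; max(0, 57 - 45) = 12.
Villager 3: others sum to 54; max(0, 57 - 54) = 3.
Villager 4: others sum to 51; max(0, 57 - 51) = 6.
Total collected = 0 + 12 + 3 + 6 = 21.

21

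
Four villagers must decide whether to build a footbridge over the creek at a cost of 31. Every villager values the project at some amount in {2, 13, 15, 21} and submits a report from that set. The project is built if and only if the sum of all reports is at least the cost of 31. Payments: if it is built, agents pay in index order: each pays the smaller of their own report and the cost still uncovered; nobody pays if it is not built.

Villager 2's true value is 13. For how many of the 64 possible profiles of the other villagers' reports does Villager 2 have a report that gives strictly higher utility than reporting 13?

51

Others report (2, 13, 15): truth gives 0; report 2 gives 11 > 0. Violating.
Others report (2, 13, 21): truth gives 0; report 2 gives 11 > 0. Violating.
Others report (2, 15, 13): truth gives 0; report 2 gives 11 > 0. Violating.
Others report (2, 15, 15): truth gives 0; report 2 gives 11 > 0. Violating.
Others report (2, 2, 2): truth gives 0; no alternative beats it.
Others report (2, 2, 13): truth gives 0; no alternative beats it.
(Checking all 64 profiles: 51 have a profitable deviation, 13 do not.)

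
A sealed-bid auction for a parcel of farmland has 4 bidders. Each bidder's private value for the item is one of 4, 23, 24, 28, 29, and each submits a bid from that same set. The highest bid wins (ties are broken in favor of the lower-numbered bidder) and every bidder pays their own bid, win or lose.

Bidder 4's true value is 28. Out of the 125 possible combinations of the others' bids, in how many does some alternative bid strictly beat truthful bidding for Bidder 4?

106

Others bid (4, 4, 4): truth gives 0; bid 23 gives 5 > 0. Violating.
Others bid (4, 4, 23): truth gives 0; bid 24 gives 4 > 0. Violating.
Others bid (4, 4, 28): truth gives -28; bid 29 gives -1 > -28. Violating.
Others bid (4, 4, 29): truth gives -28; bid 4 gives -4 > -28. Violating.
Others bid (4, 4, 24): truth gives 0; no alternative beats it.
Others bid (4, 23, 24): truth gives 0; no alternative beats it.
(Checking all 125 profiles: 106 have a profitable deviation, 19 do not.)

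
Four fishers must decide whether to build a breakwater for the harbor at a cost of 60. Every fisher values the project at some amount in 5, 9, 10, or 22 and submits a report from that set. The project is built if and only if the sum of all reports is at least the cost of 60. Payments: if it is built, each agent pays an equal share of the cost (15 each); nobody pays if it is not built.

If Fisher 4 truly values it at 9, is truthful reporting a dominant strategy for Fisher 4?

No

Consider the case where Fisher 1 reports 9, Fisher 2 reports 22 and Fisher 3 reports 22.
Truthful report 9: project built, pays 15, utility 9 - 15 = -6.
Report 5 instead: project not built, utility 0.
Since 0 > -6, reporting 5 is strictly better here, so truthful reporting is not dominant.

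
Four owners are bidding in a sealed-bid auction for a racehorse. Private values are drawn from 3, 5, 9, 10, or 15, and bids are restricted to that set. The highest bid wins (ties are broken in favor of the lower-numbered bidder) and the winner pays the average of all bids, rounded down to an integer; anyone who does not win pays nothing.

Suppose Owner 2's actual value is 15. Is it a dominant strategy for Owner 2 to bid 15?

No

Consider the case where Owner 1 bids 3, Owner 3 bids 3 and Owner 4 bids 3.
Truthful bid 15: wins, pays 6, utility 15 - 6 = 9.
Bid 5 instead: wins, pays 3, utility 15 - 3 = 12.
Since 12 > 9, bidding 5 is strictly better here, so truthful bidding is not dominant.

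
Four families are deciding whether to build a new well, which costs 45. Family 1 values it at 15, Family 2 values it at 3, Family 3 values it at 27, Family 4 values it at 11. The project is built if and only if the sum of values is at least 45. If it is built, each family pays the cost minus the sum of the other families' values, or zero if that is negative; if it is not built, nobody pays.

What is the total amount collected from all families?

Total value 56 ≥ cost 45, so it is built.
Family 1: others sum to 41; max(0, 45 - 41) = 4.
Family 2: others sum to 53; max(0, 45 - 53) = 0.
Family 3: others sum to 29; max(0, 45 - 29) = 16.
Family 4: others sum to 45; max(0, 45 - 45) = 0.
Total collected = 4 + 0 + 16 + 0 = 20.

20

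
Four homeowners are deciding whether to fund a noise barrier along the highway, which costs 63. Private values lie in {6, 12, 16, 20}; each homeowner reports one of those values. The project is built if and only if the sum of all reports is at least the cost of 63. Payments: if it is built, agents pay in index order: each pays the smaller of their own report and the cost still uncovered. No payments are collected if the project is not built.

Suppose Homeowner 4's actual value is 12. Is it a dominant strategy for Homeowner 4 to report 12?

Yes

Check each profile of the others' reports and compare truth against every alternative report.
Others report (20, 20, 20): truth gives 9, best alternative gives 9.
Others report (16, 20, 20): truth gives 5, best alternative gives 5.
Others report (20, 16, 20): truth gives 5, best alternative gives 5.
Others report (20, 20, 16): truth gives 5, best alternative gives 5.
Others report (12, 20, 20): truth gives 1, best alternative gives 1.
Others report (16, 16, 20): truth gives 1, best alternative gives 1.
(Remaining 58 profiles checked similarly; truth is weakly best in each.)
In every case the truthful report is at least as good as any alternative, so it is a dominant strategy.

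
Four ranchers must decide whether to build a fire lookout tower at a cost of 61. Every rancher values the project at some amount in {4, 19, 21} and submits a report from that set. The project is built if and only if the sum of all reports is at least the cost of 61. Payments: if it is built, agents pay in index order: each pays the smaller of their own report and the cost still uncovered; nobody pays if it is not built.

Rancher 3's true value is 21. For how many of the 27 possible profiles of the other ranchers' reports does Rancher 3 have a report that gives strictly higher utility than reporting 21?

Others report (4, 19, 19): truth gives 0; report 19 gives 2 > 0. Violating.
Others report (4, 19, 21): truth gives 0; report 19 gives 2 > 0. Violating.
Others report (4, 21, 19): truth gives 0; report 19 gives 2 > 0. Violating.
Others report (4, 21, 21): truth gives 0; report 19 gives 2 > 0. Violating.
Others report (4, 4, 4): truth gives 0; no alternative beats it.
Others report (4, 4, 19): truth gives 0; no alternative beats it.
(Checking all 27 profiles: 19 have a profitable deviation, 8 do not.)

19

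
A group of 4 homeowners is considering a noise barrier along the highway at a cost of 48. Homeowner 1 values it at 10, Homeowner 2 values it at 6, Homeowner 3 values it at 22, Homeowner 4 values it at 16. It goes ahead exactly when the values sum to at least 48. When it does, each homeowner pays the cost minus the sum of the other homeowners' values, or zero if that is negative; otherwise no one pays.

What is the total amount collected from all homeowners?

Total value 54 ≥ cost 48, so it is built.
Homeowner 1: others sum to 44; max(0, 48 - 44) = 4.
Homeowner 2: others sum to 48; max(0, 48 - 48) = 0.
Homeowner 3: others sum to 32; max(0, 48 - 32) = 16.
Homeowner 4: others sum to 38; max(0, 48 - 38) = 10.
Total collected = 4 + 0 + 16 + 10 = 30.

30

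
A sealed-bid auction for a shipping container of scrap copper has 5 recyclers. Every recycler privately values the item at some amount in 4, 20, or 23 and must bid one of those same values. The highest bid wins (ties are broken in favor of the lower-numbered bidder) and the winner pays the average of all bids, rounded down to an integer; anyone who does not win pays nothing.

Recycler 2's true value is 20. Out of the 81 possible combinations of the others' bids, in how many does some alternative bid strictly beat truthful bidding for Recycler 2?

38

Others bid (4, 4, 4, 23): truth gives 0; bid 23 gives 9 > 0. Violating.
Others bid (4, 4, 20, 23): truth gives 0; bid 23 gives 6 > 0. Violating.
Others bid (4, 4, 23, 4): truth gives 0; bid 23 gives 9 > 0. Violating.
Others bid (4, 4, 23, 20): truth gives 0; bid 23 gives 6 > 0. Violating.
Others bid (4, 4, 4, 4): truth gives 13; no alternative beats it.
Others bid (4, 4, 4, 20): truth gives 10; no alternative beats it.
(Checking all 81 profiles: 38 have a profitable deviation, 43 do not.)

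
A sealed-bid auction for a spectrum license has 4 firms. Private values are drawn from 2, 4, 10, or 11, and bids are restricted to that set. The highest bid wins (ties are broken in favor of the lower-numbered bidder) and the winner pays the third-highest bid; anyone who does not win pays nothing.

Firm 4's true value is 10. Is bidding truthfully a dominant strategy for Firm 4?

No

Consider the case where Firm 1 bids 2, Firm 2 bids 2 and Firm 3 bids 10.
Truthful bid 10: loses, pays 0, utility 0.
Bid 11 instead: wins, pays 2, utility 10 - 2 = 8.
Since 8 > 0, bidding 11 is strictly better here, so truthful bidding is not dominant.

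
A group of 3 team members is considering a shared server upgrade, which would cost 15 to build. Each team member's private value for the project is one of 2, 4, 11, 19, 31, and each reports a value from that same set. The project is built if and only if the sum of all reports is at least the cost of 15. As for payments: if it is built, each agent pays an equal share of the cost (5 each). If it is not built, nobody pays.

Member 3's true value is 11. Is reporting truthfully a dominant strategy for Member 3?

Check each profile of the others' reports and compare truth against every alternative report.
Others report (2, 2): truth gives 6, best alternative gives 6.
Others report (2, 4): truth gives 6, best alternative gives 6.
Others report (2, 11): truth gives 6, best alternative gives 6.
Others report (2, 19): truth gives 6, best alternative gives 6.
Others report (2, 31): truth gives 6, best alternative gives 6.
Others report (4, 2): truth gives 6, best alternative gives 6.
(Remaining 19 profiles checked similarly; truth is weakly best in each.)
In every case the truthful report is at least as good as any alternative, so it is a dominant strategy.

Yes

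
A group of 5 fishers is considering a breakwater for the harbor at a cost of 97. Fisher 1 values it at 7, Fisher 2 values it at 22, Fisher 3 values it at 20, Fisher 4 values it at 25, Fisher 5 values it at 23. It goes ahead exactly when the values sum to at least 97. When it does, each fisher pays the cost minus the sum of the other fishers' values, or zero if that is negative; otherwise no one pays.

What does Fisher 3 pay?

20

Total value 97 ≥ cost 97, so the project is built.
The other fishers' values sum to 77.
Cost minus that sum is 97 - 77 = 20.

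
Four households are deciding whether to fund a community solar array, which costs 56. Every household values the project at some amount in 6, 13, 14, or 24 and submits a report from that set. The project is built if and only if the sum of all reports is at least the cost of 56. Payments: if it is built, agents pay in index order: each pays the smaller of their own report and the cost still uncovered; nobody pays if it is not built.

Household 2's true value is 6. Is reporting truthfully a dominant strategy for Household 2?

Yes

Check each profile of the others' reports and compare truth against every alternative report.
Others report (6, 13, 24): truth gives 0, best alternative gives -7.
Others report (6, 14, 24): truth gives 0, best alternative gives -7.
Others report (6, 24, 13): truth gives 0, best alternative gives -7.
Others report (6, 24, 14): truth gives 0, best alternative gives -7.
Others report (6, 24, 24): truth gives 0, best alternative gives -7.
Others report (13, 6, 24): truth gives 0, best alternative gives -7.
(Remaining 58 profiles checked similarly; truth is weakly best in each.)
In every case the truthful report is at least as good as any alternative, so it is a dominant strategy.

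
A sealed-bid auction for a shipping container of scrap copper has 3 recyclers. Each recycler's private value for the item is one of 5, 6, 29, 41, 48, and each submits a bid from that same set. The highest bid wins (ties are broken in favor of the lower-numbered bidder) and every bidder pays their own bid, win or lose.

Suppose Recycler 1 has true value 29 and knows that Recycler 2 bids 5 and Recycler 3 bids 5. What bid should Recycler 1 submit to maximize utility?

5

Bid 5: wins, pays 5, utility 29 - 5 = 24.
Bid 6: wins, pays 6, utility 29 - 6 = 23.
Bid 29: wins, pays 29, utility 29 - 29 = 0.
Bid 41: wins, pays 41, utility 29 - 41 = -12.
Bid 48: wins, pays 48, utility 29 - 48 = -19.
The best choice is 5 with utility 24.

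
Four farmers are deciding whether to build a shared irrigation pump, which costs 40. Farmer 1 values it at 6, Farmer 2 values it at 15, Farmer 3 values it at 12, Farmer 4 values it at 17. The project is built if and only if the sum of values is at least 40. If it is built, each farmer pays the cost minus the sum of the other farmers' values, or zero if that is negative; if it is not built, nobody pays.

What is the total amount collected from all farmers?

Total value 50 ≥ cost 40, so it is built.
Farmer 1: others sum to 44; max(0, 40 - 44) = 0.
Farmer 2: others sum to 35; max(0, 40 - 35) = 5.
Farmer 3: others sum to 38; max(0, 40 - 38) = 2.
Farmer 4: others sum to 33; max(0, 40 - 33) = 7.
Total collected = 0 + 5 + 2 + 7 = 14.

14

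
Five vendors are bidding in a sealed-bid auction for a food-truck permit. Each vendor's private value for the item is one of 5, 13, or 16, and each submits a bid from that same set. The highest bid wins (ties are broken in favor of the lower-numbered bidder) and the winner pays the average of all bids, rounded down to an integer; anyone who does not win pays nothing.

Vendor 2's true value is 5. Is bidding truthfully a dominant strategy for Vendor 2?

Yes

Check each profile of the others' bids and compare truth against every alternative bid.
Others bid (5, 13, 13, 13): truth gives 0, best alternative gives -6.
Others bid (5, 5, 13, 13): truth gives 0, best alternative gives -4.
Others bid (5, 13, 5, 13): truth gives 0, best alternative gives -4.
Others bid (5, 13, 13, 5): truth gives 0, best alternative gives -4.
Others bid (5, 5, 5, 13): truth gives 0, best alternative gives -3.
Others bid (5, 5, 13, 5): truth gives 0, best alternative gives -3.
(Remaining 75 profiles checked similarly; truth is weakly best in each.)
In every case the truthful bid is at least as good as any alternative, so it is a dominant strategy.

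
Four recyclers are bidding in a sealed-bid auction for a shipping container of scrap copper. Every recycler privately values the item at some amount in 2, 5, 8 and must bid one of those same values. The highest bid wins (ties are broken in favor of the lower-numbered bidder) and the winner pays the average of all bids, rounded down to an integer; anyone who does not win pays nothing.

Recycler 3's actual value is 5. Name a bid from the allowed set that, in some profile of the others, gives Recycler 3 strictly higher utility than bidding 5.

8

Suppose Recycler 1 bids 2, Recycler 2 bids 5 and Recycler 4 bids 2.
Bid 5: loses, pays 0, utility 0.
Bid 8: wins, pays 4, utility 5 - 4 = 1.
So bidding 8 beats truth here (1 > 0).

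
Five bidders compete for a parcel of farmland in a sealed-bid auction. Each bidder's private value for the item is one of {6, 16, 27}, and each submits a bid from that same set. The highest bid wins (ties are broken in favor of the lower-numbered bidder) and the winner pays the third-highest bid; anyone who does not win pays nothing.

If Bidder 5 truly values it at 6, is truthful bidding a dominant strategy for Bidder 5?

Check each profile of the others' bids and compare truth against every alternative bid.
Others bid (6, 6, 6, 6): truth gives 0, best alternative gives 0.
Others bid (6, 6, 6, 16): truth gives 0, best alternative gives 0.
Others bid (6, 6, 6, 27): truth gives 0, best alternative gives 0.
Others bid (6, 6, 16, 6): truth gives 0, best alternative gives 0.
Others bid (6, 6, 16, 16): truth gives 0, best alternative gives 0.
Others bid (6, 6, 16, 27): truth gives 0, best alternative gives 0.
(Remaining 75 profiles checked similarly; truth is weakly best in each.)
In every case the truthful bid is at least as good as any alternative, so it is a dominant strategy.

Yes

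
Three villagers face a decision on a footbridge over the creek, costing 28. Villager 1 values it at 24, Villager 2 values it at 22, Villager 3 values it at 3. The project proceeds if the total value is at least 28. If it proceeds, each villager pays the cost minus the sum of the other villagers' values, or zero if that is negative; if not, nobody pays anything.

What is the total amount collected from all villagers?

Total value 49 ≥ cost 28, so it is built.
Villager 1: others sum to 25; max(0, 28 - 25) = 3.
Villager 2: others sum to 27; max(0, 28 - 27) = 1.
Villager 3: others sum to 46; max(0, 28 - 46) = 0.
Total collected = 3 + 1 + 0 = 4.

4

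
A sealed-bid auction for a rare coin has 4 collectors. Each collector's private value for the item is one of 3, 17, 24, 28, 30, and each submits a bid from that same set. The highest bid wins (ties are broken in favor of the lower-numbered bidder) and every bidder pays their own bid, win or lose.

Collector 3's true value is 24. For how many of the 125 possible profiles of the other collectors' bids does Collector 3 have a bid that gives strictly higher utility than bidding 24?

Others bid (3, 3, 3): truth gives 0; bid 17 gives 7 > 0. Violating.
Others bid (3, 3, 17): truth gives 0; bid 17 gives 7 > 0. Violating.
Others bid (3, 3, 28): truth gives -24; bid 3 gives -3 > -24. Violating.
Others bid (3, 3, 30): truth gives -24; bid 3 gives -3 > -24. Violating.
Others bid (3, 3, 24): truth gives 0; no alternative beats it.
Others bid (3, 17, 3): truth gives 0; no alternative beats it.
(Checking all 125 profiles: 115 have a profitable deviation, 10 do not.)

115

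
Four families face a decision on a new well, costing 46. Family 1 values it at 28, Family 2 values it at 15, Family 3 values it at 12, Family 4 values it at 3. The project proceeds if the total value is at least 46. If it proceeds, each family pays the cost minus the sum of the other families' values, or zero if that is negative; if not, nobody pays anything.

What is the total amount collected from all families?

Total value 58 ≥ cost 46, so it is built.
Family 1: others sum to 30; max(0, 46 - 30) = 16.
Family 2: others sum to 43; max(0, 46 - 43) = 3.
Family 3: others sum to 46; max(0, 46 - 46) = 0.
Family 4: others sum to 55; max(0, 46 - 55) = 0.
Total collected = 16 + 3 + 0 + 0 = 19.

19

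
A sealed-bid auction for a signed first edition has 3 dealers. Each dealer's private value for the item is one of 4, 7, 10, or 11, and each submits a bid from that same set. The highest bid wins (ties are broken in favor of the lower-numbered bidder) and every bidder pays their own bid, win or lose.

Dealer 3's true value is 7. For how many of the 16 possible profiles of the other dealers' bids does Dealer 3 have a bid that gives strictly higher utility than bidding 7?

Others bid (4, 7): truth gives -7; bid 10 gives -3 > -7. Violating.
Others bid (4, 10): truth gives -7; bid 4 gives -4 > -7. Violating.
Others bid (4, 11): truth gives -7; bid 4 gives -4 > -7. Violating.
Others bid (7, 4): truth gives -7; bid 10 gives -3 > -7. Violating.
Others bid (4, 4): truth gives 0; no alternative beats it.
(Checking all 16 profiles: 15 have a profitable deviation, 1 does not.)

15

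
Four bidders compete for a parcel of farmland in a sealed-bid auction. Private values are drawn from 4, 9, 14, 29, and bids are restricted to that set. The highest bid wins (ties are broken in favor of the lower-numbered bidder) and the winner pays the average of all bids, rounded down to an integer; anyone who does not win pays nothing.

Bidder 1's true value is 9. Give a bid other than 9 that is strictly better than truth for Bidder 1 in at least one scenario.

Suppose Bidder 2 bids 4, Bidder 3 bids 4 and Bidder 4 bids 4.
Bid 9: wins, pays 5, utility 9 - 5 = 4.
Bid 4: wins, pays 4, utility 9 - 4 = 5.
So bidding 4 beats truth here (5 > 4).

4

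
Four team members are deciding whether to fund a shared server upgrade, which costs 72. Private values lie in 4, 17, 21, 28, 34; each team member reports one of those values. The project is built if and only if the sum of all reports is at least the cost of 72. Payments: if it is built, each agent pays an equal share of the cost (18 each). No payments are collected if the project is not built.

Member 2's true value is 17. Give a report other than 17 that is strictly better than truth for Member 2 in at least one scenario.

Suppose Member 1 reports 4, Member 3 reports 17 and Member 4 reports 34.
Report 17: project built, pays 18, utility 17 - 18 = -1.
Report 4: project not built, utility 0.
So reporting 4 beats truth here (0 > -1).

4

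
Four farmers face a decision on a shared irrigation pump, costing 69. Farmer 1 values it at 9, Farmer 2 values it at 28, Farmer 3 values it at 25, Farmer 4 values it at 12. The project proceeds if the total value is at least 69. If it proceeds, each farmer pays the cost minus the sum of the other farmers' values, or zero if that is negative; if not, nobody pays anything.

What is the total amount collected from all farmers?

54

Total value 74 ≥ cost 69, so it is built.
Farmer 1: others sum to 65; max(0, 69 - 65) = 4.
Farmer 2: others sum to 46; max(0, 69 - 46) = 23.
Farmer 3: others sum to 49; max(0, 69 - 49) = 20.
Farmer 4: others sum to 62; max(0, 69 - 62) = 7.
Total collected = 4 + 23 + 20 + 7 = 54.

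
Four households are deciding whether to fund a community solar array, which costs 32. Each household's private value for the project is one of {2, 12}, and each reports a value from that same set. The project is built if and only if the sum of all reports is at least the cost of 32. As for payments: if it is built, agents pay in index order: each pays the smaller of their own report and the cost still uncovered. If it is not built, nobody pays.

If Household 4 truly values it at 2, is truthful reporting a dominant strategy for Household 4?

Check each profile of the others' reports and compare truth against every alternative report.
Others report (2, 12, 12): truth gives 0, best alternative gives -4.
Others report (12, 2, 12): truth gives 0, best alternative gives -4.
Others report (12, 12, 2): truth gives 0, best alternative gives -4.
Others report (12, 12, 12): truth gives 2, best alternative gives 2.
Others report (2, 2, 2): truth gives 0, best alternative gives 0.
Others report (2, 2, 12): truth gives 0, best alternative gives 0.
(Remaining 2 profiles checked similarly; truth is weakly best in each.)
In every case the truthful report is at least as good as any alternative, so it is a dominant strategy.

Yes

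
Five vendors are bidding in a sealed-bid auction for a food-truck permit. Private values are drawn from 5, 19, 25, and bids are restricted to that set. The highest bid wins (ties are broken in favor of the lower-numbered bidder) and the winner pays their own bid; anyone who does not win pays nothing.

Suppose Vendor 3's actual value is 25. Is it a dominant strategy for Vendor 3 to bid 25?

No

Consider the case where Vendor 1 bids 5, Vendor 2 bids 5, Vendor 4 bids 5 and Vendor 5 bids 5.
Truthful bid 25: wins, pays 25, utility 25 - 25 = 0.
Bid 19 instead: wins, pays 19, utility 25 - 19 = 6.
Since 6 > 0, bidding 19 is strictly better here, so truthful bidding is not dominant.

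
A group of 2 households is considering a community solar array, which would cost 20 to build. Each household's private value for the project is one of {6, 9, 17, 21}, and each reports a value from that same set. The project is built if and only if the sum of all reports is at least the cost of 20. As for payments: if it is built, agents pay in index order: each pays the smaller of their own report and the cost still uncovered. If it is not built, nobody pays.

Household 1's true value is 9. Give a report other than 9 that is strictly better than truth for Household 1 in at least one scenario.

6

Suppose Household 2 reports 17.
Report 9: project built, pays 9, utility 9 - 9 = 0.
Report 6: project built, pays 6, utility 9 - 6 = 3.
So reporting 6 beats truth here (3 > 0).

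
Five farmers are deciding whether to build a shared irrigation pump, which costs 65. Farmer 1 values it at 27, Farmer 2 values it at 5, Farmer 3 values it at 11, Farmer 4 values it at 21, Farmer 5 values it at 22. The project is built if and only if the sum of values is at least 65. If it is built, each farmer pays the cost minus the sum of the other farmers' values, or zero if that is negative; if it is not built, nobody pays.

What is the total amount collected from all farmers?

7

Total value 86 ≥ cost 65, so it is built.
Farmer 1: others sum to 59; max(0, 65 - 59) = 6.
Farmer 2: others sum to 81; max(0, 65 - 81) = 0.
Farmer 3: others sum to 75; max(0, 65 - 75) = 0.
Farmer 4: others sum to 65; max(0, 65 - 65) = 0.
Farmer 5: others sum to 64; max(0, 65 - 64) = 1.
Total collected = 6 + 0 + 0 + 0 + 1 = 7.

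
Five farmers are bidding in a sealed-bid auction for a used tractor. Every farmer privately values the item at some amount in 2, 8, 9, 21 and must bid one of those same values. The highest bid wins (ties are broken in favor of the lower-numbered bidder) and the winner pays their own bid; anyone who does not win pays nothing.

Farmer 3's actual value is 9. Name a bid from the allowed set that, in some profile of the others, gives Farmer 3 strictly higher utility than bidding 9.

Suppose Farmer 1 bids 2, Farmer 2 bids 2, Farmer 4 bids 2 and Farmer 5 bids 2.
Bid 9: wins, pays 9, utility 9 - 9 = 0.
Bid 8: wins, pays 8, utility 9 - 8 = 1.
So bidding 8 beats truth here (1 > 0).

8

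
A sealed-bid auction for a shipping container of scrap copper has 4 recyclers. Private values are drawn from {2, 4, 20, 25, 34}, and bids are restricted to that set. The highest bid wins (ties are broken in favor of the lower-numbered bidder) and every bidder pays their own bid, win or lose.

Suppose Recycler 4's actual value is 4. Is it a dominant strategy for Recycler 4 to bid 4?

No

Consider the case where Recycler 1 bids 2, Recycler 2 bids 2 and Recycler 3 bids 4.
Truthful bid 4: loses but pays 4, utility -4.
Bid 2 instead: loses but pays 2, utility -2.
Since -2 > -4, bidding 2 is strictly better here, so truthful bidding is not dominant.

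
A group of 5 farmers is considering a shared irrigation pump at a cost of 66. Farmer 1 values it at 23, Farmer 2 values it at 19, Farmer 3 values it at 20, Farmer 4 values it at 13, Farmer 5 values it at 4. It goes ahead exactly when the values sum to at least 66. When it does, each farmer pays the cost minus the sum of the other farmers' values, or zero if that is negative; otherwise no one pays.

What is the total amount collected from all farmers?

Total value 79 ≥ cost 66, so it is built.
Farmer 1: others sum to 56; max(0, 66 - 56) = 10.
Farmer 2: others sum to 60; max(0, 66 - 60) = 6.
Farmer 3: others sum to 59; max(0, 66 - 59) = 7.
Farmer 4: others sum to 66; max(0, 66 - 66) = 0.
Farmer 5: others sum to 75; max(0, 66 - 75) = 0.
Total collected = 10 + 6 + 7 + 0 + 0 = 23.

23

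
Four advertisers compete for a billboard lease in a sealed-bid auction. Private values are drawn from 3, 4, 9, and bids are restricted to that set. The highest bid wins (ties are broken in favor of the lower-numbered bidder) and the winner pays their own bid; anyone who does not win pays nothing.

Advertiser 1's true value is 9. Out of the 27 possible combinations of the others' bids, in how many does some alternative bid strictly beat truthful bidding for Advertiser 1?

8

Others bid (3, 3, 3): truth gives 0; bid 3 gives 6 > 0. Violating.
Others bid (3, 3, 4): truth gives 0; bid 4 gives 5 > 0. Violating.
Others bid (3, 4, 3): truth gives 0; bid 4 gives 5 > 0. Violating.
Others bid (3, 4, 4): truth gives 0; bid 4 gives 5 > 0. Violating.
Others bid (3, 3, 9): truth gives 0; no alternative beats it.
Others bid (3, 4, 9): truth gives 0; no alternative beats it.
(Checking all 27 profiles: 8 have a profitable deviation, 19 do not.)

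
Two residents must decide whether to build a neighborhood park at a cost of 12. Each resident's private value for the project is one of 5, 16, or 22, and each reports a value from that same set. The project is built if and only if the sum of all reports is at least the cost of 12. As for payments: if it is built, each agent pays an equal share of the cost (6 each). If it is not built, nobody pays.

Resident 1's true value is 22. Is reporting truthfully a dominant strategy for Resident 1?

Yes

Check each profile of the others' reports and compare truth against every alternative report.
Others report (5): truth gives 16, best alternative gives 16.
Others report (16): truth gives 16, best alternative gives 16.
Others report (22): truth gives 16, best alternative gives 16.
In every case the truthful report is at least as good as any alternative, so it is a dominant strategy.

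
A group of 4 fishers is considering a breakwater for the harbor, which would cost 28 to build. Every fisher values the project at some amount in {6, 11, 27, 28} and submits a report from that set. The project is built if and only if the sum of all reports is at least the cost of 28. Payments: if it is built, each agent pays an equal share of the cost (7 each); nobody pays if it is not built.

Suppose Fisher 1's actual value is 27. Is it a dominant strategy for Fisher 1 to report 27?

Yes

Check each profile of the others' reports and compare truth against every alternative report.
Others report (6, 6, 6): truth gives 20, best alternative gives 20.
Others report (6, 6, 11): truth gives 20, best alternative gives 20.
Others report (6, 6, 27): truth gives 20, best alternative gives 20.
Others report (6, 6, 28): truth gives 20, best alternative gives 20.
Others report (6, 11, 6): truth gives 20, best alternative gives 20.
Others report (6, 11, 11): truth gives 20, best alternative gives 20.
(Remaining 58 profiles checked similarly; truth is weakly best in each.)
In every case the truthful report is at least as good as any alternative, so it is a dominant strategy.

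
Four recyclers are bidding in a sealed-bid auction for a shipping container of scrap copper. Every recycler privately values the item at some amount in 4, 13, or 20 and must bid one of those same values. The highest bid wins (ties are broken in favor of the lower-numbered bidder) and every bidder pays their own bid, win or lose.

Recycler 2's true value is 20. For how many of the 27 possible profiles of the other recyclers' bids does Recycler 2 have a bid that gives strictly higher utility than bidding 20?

13

Others bid (4, 4, 4): truth gives 0; bid 13 gives 7 > 0. Violating.
Others bid (4, 4, 13): truth gives 0; bid 13 gives 7 > 0. Violating.
Others bid (4, 13, 4): truth gives 0; bid 13 gives 7 > 0. Violating.
Others bid (4, 13, 13): truth gives 0; bid 13 gives 7 > 0. Violating.
Others bid (4, 4, 20): truth gives 0; no alternative beats it.
Others bid (4, 13, 20): truth gives 0; no alternative beats it.
(Checking all 27 profiles: 13 have a profitable deviation, 14 do not.)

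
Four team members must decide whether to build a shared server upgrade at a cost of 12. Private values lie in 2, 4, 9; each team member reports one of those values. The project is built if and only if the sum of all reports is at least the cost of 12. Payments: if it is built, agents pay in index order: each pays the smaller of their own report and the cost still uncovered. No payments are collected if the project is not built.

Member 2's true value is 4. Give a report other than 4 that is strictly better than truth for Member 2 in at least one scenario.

2

Suppose Member 1 reports 2, Member 3 reports 2 and Member 4 reports 9.
Report 4: project built, pays 4, utility 4 - 4 = 0.
Report 2: project built, pays 2, utility 4 - 2 = 2.
So reporting 2 beats truth here (2 > 0).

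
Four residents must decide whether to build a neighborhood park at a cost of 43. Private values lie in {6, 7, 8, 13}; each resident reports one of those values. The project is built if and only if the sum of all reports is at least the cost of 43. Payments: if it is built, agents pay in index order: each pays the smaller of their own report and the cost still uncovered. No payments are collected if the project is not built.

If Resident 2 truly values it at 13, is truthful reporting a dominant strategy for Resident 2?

Consider the case where Resident 1 reports 13, Resident 3 reports 13 and Resident 4 reports 13.
Truthful report 13: project built, pays 13, utility 13 - 13 = 0.
Report 6 instead: project built, pays 6, utility 13 - 6 = 7.
Since 7 > 0, reporting 6 is strictly better here, so truthful reporting is not dominant.

No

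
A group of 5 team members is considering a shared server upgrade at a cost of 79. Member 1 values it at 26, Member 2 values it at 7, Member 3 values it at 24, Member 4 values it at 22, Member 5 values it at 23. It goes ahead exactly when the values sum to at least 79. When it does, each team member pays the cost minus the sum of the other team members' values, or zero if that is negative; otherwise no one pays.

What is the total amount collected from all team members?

4

Total value 102 ≥ cost 79, so it is built.
Member 1: others sum to 76; max(0, 79 - 76) = 3.
Member 2: others sum to 95; max(0, 79 - 95) = 0.
Member 3: others sum to 78; max(0, 79 - 78) = 1.
Member 4: others sum to 80; max(0, 79 - 80) = 0.
Member 5: others sum to 79; max(0, 79 - 79) = 0.
Total collected = 3 + 0 + 1 + 0 + 0 = 4.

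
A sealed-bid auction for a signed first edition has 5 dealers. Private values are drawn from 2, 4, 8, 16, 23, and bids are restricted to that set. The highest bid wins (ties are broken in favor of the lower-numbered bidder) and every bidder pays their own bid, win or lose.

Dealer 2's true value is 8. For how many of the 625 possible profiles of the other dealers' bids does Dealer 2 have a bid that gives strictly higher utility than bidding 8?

579

Others bid (2, 2, 2, 2): truth gives 0; bid 4 gives 4 > 0. Violating.
Others bid (2, 2, 2, 4): truth gives 0; bid 4 gives 4 > 0. Violating.
Others bid (2, 2, 2, 16): truth gives -8; bid 2 gives -2 > -8. Violating.
Others bid (2, 2, 2, 23): truth gives -8; bid 2 gives -2 > -8. Violating.
Others bid (2, 2, 2, 8): truth gives 0; no alternative beats it.
Others bid (2, 2, 4, 8): truth gives 0; no alternative beats it.
(Checking all 625 profiles: 579 have a profitable deviation, 46 do not.)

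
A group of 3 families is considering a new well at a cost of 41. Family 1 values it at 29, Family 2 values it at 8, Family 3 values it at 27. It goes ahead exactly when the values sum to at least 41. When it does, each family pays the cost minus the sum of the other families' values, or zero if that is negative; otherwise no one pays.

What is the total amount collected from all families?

Total value 64 ≥ cost 41, so it is built.
Family 1: others sum to 35; max(0, 41 - 35) = 6.
Family 2: others sum to 56; max(0, 41 - 56) = 0.
Family 3: others sum to 37; max(0, 41 - 37) = 4.
Total collected = 6 + 0 + 4 = 10.

10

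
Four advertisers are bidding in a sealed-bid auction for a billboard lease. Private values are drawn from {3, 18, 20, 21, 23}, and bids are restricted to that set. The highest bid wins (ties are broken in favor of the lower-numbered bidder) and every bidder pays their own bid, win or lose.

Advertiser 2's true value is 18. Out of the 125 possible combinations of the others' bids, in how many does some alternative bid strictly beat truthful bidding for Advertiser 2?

121

Others bid (3, 3, 20): truth gives -18; bid 20 gives -2 > -18. Violating.
Others bid (3, 3, 21): truth gives -18; bid 3 gives -3 > -18. Violating.
Others bid (3, 3, 23): truth gives -18; bid 3 gives -3 > -18. Violating.
Others bid (3, 18, 20): truth gives -18; bid 20 gives -2 > -18. Violating.
Others bid (3, 3, 3): truth gives 0; no alternative beats it.
Others bid (3, 3, 18): truth gives 0; no alternative beats it.
(Checking all 125 profiles: 121 have a profitable deviation, 4 do not.)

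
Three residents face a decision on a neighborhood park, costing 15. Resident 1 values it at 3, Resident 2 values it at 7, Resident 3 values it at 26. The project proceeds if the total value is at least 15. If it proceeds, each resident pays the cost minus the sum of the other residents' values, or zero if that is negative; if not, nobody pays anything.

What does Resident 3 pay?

5

Total value 36 ≥ cost 15, so the project is built.
The other residents' values sum to 10.
Cost minus that sum is 15 - 10 = 5.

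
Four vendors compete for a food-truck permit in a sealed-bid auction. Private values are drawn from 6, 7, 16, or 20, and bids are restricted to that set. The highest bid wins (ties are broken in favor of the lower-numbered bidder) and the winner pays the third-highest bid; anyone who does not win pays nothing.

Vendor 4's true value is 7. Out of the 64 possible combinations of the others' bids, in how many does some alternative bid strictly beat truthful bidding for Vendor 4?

6

Others bid (6, 6, 7): truth gives 0; bid 16 gives 1 > 0. Violating.
Others bid (6, 6, 16): truth gives 0; bid 20 gives 1 > 0. Violating.
Others bid (6, 7, 6): truth gives 0; bid 16 gives 1 > 0. Violating.
Others bid (6, 16, 6): truth gives 0; bid 20 gives 1 > 0. Violating.
Others bid (6, 6, 6): truth gives 1; no alternative beats it.
Others bid (6, 6, 20): truth gives 0; no alternative beats it.
(Checking all 64 profiles: 6 have a profitable deviation, 58 do not.)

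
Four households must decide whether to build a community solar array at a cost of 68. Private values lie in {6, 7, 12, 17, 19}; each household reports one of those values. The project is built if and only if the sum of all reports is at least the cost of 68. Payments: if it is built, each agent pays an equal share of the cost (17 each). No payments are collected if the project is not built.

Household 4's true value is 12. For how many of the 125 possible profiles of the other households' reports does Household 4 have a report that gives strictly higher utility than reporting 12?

1

Others report (19, 19, 19): truth gives -5; report 6 gives 0 > -5. Violating.
Others report (6, 6, 6): truth gives 0; no alternative beats it.
Others report (6, 6, 7): truth gives 0; no alternative beats it.
(Checking all 125 profiles: 1 has a profitable deviation, 124 do not.)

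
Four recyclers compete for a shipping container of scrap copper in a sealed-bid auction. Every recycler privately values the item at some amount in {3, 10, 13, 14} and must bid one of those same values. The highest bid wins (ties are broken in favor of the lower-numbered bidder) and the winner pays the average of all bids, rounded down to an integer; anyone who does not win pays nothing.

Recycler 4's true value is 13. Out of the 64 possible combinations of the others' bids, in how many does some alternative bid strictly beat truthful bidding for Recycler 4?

Others bid (3, 3, 3): truth gives 8; bid 10 gives 9 > 8. Violating.
Others bid (3, 3, 13): truth gives 0; bid 14 gives 5 > 0. Violating.
Others bid (3, 10, 13): truth gives 0; bid 14 gives 3 > 0. Violating.
Others bid (3, 13, 3): truth gives 0; bid 14 gives 5 > 0. Violating.
Others bid (3, 3, 10): truth gives 6; no alternative beats it.
Others bid (3, 3, 14): truth gives 0; no alternative beats it.
(Checking all 64 profiles: 19 have a profitable deviation, 45 do not.)

19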